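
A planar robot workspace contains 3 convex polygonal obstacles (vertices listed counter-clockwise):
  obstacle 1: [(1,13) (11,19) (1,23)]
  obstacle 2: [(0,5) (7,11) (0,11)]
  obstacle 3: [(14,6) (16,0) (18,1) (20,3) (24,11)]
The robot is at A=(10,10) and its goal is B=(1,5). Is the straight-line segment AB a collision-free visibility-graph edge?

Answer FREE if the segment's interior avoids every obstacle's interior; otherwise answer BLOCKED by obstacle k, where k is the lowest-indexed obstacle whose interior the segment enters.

FREE

Obstacle 1 [(1,13) (11,19) (1,23)]:
  edge (1,13)–(11,19): clear
  edge (11,19)–(1,23): clear
  edge (1,23)–(1,13): clear
  midpoint (11/2,15/2) outside
  → clear
Obstacle 2 [(0,5) (7,11) (0,11)]:
  edge (0,5)–(7,11): clear
  edge (7,11)–(0,11): clear
  edge (0,11)–(0,5): clear
  midpoint (11/2,15/2) outside
  → clear
Obstacle 3 [(14,6) (16,0) (18,1) (20,3) (24,11)]:
  edge (14,6)–(16,0): clear
  edge (16,0)–(18,1): clear
  edge (18,1)–(20,3): clear
  edge (20,3)–(24,11): clear
  edge (24,11)–(14,6): clear
  midpoint (11/2,15/2) outside
  → clear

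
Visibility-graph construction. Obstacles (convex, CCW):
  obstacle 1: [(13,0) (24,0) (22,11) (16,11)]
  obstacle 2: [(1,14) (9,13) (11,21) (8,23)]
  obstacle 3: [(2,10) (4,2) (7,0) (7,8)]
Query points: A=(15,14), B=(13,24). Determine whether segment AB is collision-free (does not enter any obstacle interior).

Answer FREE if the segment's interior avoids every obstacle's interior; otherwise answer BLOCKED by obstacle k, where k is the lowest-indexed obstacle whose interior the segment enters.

FREE

Obstacle 1 [(13,0) (24,0) (22,11) (16,11)]:
  edge (13,0)–(24,0): clear
  edge (24,0)–(22,11): clear
  edge (22,11)–(16,11): clear
  edge (16,11)–(13,0): clear
  midpoint (14,19) outside
  → clear
Obstacle 2 [(1,14) (9,13) (11,21) (8,23)]:
  edge (1,14)–(9,13): clear
  edge (9,13)–(11,21): clear
  edge (11,21)–(8,23): clear
  edge (8,23)–(1,14): clear
  midpoint (14,19) outside
  → clear
Obstacle 3 [(2,10) (4,2) (7,0) (7,8)]:
  edge (2,10)–(4,2): clear
  edge (4,2)–(7,0): clear
  edge (7,0)–(7,8): clear
  edge (7,8)–(2,10): clear
  midpoint (14,19) outside
  → clear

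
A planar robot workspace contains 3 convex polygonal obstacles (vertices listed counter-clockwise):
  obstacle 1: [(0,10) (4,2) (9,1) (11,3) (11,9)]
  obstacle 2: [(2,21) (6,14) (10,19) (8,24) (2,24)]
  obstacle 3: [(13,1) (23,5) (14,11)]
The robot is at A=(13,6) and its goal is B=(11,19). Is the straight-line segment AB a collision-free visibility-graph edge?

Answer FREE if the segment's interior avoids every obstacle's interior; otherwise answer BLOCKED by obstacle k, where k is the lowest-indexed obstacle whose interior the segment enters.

Obstacle 1 [(0,10) (4,2) (9,1) (11,3) (11,9)]:
  edge (0,10)–(4,2): clear
  edge (4,2)–(9,1): clear
  edge (9,1)–(11,3): clear
  edge (11,3)–(11,9): clear
  edge (11,9)–(0,10): clear
  midpoint (12,25/2) outside
  → clear
Obstacle 2 [(2,21) (6,14) (10,19) (8,24) (2,24)]:
  edge (2,21)–(6,14): clear
  edge (6,14)–(10,19): clear
  edge (10,19)–(8,24): clear
  edge (8,24)–(2,24): clear
  edge (2,24)–(2,21): clear
  midpoint (12,25/2) outside
  → clear
Obstacle 3 [(13,1) (23,5) (14,11)]:
  edge (13,1)–(23,5): clear
  edge (23,5)–(14,11): clear
  edge (14,11)–(13,1): clear
  midpoint (12,25/2) outside
  → clear

FREE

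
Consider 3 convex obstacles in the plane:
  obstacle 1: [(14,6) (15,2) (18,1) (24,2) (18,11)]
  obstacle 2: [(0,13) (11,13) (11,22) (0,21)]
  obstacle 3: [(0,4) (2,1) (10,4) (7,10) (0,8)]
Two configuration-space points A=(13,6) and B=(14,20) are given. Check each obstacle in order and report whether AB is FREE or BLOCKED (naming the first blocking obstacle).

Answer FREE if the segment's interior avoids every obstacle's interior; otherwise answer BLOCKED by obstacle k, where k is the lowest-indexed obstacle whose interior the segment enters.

FREE

Obstacle 1 [(14,6) (15,2) (18,1) (24,2) (18,11)]:
  edge (14,6)–(15,2): clear
  edge (15,2)–(18,1): clear
  edge (18,1)–(24,2): clear
  edge (24,2)–(18,11): clear
  edge (18,11)–(14,6): clear
  midpoint (27/2,13) outside
  → clear
Obstacle 2 [(0,13) (11,13) (11,22) (0,21)]:
  edge (0,13)–(11,13): clear
  edge (11,13)–(11,22): clear
  edge (11,22)–(0,21): clear
  edge (0,21)–(0,13): clear
  midpoint (27/2,13) outside
  → clear
Obstacle 3 [(0,4) (2,1) (10,4) (7,10) (0,8)]:
  edge (0,4)–(2,1): clear
  edge (2,1)–(10,4): clear
  edge (10,4)–(7,10): clear
  edge (7,10)–(0,8): clear
  edge (0,8)–(0,4): clear
  midpoint (27/2,13) outside
  → clear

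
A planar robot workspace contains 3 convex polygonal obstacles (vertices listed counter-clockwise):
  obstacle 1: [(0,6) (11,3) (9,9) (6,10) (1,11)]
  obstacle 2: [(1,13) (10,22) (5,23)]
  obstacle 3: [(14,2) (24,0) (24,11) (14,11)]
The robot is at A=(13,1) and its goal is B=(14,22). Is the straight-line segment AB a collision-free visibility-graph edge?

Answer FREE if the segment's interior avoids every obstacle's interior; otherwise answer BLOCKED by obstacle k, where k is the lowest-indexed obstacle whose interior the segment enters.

Obstacle 1 [(0,6) (11,3) (9,9) (6,10) (1,11)]:
  edge (0,6)–(11,3): clear
  edge (11,3)–(9,9): clear
  edge (9,9)–(6,10): clear
  edge (6,10)–(1,11): clear
  edge (1,11)–(0,6): clear
  midpoint (27/2,23/2) outside
  → clear
Obstacle 2 [(1,13) (10,22) (5,23)]:
  edge (1,13)–(10,22): clear
  edge (10,22)–(5,23): clear
  edge (5,23)–(1,13): clear
  midpoint (27/2,23/2) outside
  → clear
Obstacle 3 [(14,2) (24,0) (24,11) (14,11)]:
  edge (14,2)–(24,0): clear
  edge (24,0)–(24,11): clear
  edge (24,11)–(14,11): clear
  edge (14,11)–(14,2): clear
  midpoint (27/2,23/2) outside
  → clear

FREE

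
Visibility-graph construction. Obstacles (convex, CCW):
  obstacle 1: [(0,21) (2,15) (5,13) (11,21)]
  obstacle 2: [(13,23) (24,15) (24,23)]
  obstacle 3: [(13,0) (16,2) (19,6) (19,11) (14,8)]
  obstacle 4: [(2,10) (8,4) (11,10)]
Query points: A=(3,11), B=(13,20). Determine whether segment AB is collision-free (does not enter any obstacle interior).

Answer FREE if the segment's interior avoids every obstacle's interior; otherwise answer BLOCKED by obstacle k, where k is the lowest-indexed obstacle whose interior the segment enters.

FREE

Obstacle 1 [(0,21) (2,15) (5,13) (11,21)]:
  edge (0,21)–(2,15): clear
  edge (2,15)–(5,13): clear
  edge (5,13)–(11,21): clear
  edge (11,21)–(0,21): clear
  midpoint (8,31/2) outside
  → clear
Obstacle 2 [(13,23) (24,15) (24,23)]:
  edge (13,23)–(24,15): clear
  edge (24,15)–(24,23): clear
  edge (24,23)–(13,23): clear
  midpoint (8,31/2) outside
  → clear
Obstacle 3 [(13,0) (16,2) (19,6) (19,11) (14,8)]:
  edge (13,0)–(16,2): clear
  edge (16,2)–(19,6): clear
  edge (19,6)–(19,11): clear
  edge (19,11)–(14,8): clear
  edge (14,8)–(13,0): clear
  midpoint (8,31/2) outside
  → clear
Obstacle 4 [(2,10) (8,4) (11,10)]:
  edge (2,10)–(8,4): clear
  edge (8,4)–(11,10): clear
  edge (11,10)–(2,10): clear
  midpoint (8,31/2) outside
  → clear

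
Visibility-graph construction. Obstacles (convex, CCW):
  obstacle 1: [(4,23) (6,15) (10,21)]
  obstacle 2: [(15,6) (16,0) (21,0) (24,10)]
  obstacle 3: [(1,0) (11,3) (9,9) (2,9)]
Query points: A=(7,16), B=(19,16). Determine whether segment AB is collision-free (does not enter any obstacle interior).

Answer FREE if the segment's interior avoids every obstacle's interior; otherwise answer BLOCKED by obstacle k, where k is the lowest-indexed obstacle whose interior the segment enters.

Obstacle 1 [(4,23) (6,15) (10,21)]:
  edge (4,23)–(6,15): clear
  edge (6,15)–(10,21): clear
  edge (10,21)–(4,23): clear
  midpoint (13,16) outside
  → clear
Obstacle 2 [(15,6) (16,0) (21,0) (24,10)]:
  edge (15,6)–(16,0): clear
  edge (16,0)–(21,0): clear
  edge (21,0)–(24,10): clear
  edge (24,10)–(15,6): clear
  midpoint (13,16) outside
  → clear
Obstacle 3 [(1,0) (11,3) (9,9) (2,9)]:
  edge (1,0)–(11,3): clear
  edge (11,3)–(9,9): clear
  edge (9,9)–(2,9): clear
  edge (2,9)–(1,0): clear
  midpoint (13,16) outside
  → clear

FREE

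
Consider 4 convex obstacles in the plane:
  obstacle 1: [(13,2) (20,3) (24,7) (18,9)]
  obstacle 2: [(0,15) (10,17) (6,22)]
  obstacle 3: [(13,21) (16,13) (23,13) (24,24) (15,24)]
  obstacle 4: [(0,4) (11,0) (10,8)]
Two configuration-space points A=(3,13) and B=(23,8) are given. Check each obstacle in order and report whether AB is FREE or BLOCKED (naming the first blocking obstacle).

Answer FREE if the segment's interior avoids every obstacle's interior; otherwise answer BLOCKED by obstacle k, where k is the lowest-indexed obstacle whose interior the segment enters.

Obstacle 1 [(13,2) (20,3) (24,7) (18,9)]:
  edge (13,2)–(20,3): clear
  edge (20,3)–(24,7): clear
  edge (24,7)–(18,9): clear
  edge (18,9)–(13,2): clear
  midpoint (13,21/2) outside
  → clear
Obstacle 2 [(0,15) (10,17) (6,22)]:
  edge (0,15)–(10,17): clear
  edge (10,17)–(6,22): clear
  edge (6,22)–(0,15): clear
  midpoint (13,21/2) outside
  → clear
Obstacle 3 [(13,21) (16,13) (23,13) (24,24) (15,24)]:
  edge (13,21)–(16,13): clear
  edge (16,13)–(23,13): clear
  edge (23,13)–(24,24): clear
  edge (24,24)–(15,24): clear
  edge (15,24)–(13,21): clear
  midpoint (13,21/2) outside
  → clear
Obstacle 4 [(0,4) (11,0) (10,8)]:
  edge (0,4)–(11,0): clear
  edge (11,0)–(10,8): clear
  edge (10,8)–(0,4): clear
  midpoint (13,21/2) outside
  → clear

FREE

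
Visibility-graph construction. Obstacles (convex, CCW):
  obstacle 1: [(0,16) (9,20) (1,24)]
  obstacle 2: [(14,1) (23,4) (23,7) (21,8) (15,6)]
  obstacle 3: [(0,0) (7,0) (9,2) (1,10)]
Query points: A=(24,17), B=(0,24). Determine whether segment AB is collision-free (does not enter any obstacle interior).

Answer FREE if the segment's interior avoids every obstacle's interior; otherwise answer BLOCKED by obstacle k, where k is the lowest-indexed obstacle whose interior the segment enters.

Obstacle 1 [(0,16) (9,20) (1,24)]:
  edge (0,16)–(9,20): clear
  edge (9,20)–(1,24): crosses AB
  edge (1,24)–(0,16): crosses AB
  → BLOCKED
Obstacle 2 [(14,1) (23,4) (23,7) (21,8) (15,6)]:
  edge (14,1)–(23,4): clear
  edge (23,4)–(23,7): clear
  edge (23,7)–(21,8): clear
  edge (21,8)–(15,6): clear
  edge (15,6)–(14,1): clear
  midpoint (12,41/2) outside
  → clear
Obstacle 3 [(0,0) (7,0) (9,2) (1,10)]:
  edge (0,0)–(7,0): clear
  edge (7,0)–(9,2): clear
  edge (9,2)–(1,10): clear
  edge (1,10)–(0,0): clear
  midpoint (12,41/2) outside
  → clear

BLOCKED by obstacle 1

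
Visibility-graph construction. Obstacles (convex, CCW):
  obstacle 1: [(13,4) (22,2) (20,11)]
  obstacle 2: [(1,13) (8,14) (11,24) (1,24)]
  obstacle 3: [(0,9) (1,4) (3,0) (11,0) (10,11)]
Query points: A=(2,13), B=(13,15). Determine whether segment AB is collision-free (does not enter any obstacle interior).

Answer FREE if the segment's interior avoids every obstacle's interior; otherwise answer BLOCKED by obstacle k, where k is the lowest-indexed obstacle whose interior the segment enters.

Obstacle 1 [(13,4) (22,2) (20,11)]:
  edge (13,4)–(22,2): clear
  edge (22,2)–(20,11): clear
  edge (20,11)–(13,4): clear
  midpoint (15/2,14) outside
  → clear
Obstacle 2 [(1,13) (8,14) (11,24) (1,24)]:
  edge (1,13)–(8,14): crosses AB
  edge (8,14)–(11,24): crosses AB
  edge (11,24)–(1,24): clear
  edge (1,24)–(1,13): clear
  → BLOCKED
Obstacle 3 [(0,9) (1,4) (3,0) (11,0) (10,11)]:
  edge (0,9)–(1,4): clear
  edge (1,4)–(3,0): clear
  edge (3,0)–(11,0): clear
  edge (11,0)–(10,11): clear
  edge (10,11)–(0,9): clear
  midpoint (15/2,14) outside
  → clear

BLOCKED by obstacle 2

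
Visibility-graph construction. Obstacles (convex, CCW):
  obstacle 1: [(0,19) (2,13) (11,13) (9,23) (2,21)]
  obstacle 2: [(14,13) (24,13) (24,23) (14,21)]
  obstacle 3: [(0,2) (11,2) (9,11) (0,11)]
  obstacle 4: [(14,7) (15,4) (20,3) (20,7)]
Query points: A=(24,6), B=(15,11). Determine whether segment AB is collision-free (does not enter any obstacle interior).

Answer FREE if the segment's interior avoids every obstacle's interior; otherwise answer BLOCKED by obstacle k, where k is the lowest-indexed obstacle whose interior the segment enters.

FREE

Obstacle 1 [(0,19) (2,13) (11,13) (9,23) (2,21)]:
  edge (0,19)–(2,13): clear
  edge (2,13)–(11,13): clear
  edge (11,13)–(9,23): clear
  edge (9,23)–(2,21): clear
  edge (2,21)–(0,19): clear
  midpoint (39/2,17/2) outside
  → clear
Obstacle 2 [(14,13) (24,13) (24,23) (14,21)]:
  edge (14,13)–(24,13): clear
  edge (24,13)–(24,23): clear
  edge (24,23)–(14,21): clear
  edge (14,21)–(14,13): clear
  midpoint (39/2,17/2) outside
  → clear
Obstacle 3 [(0,2) (11,2) (9,11) (0,11)]:
  edge (0,2)–(11,2): clear
  edge (11,2)–(9,11): clear
  edge (9,11)–(0,11): clear
  edge (0,11)–(0,2): clear
  midpoint (39/2,17/2) outside
  → clear
Obstacle 4 [(14,7) (15,4) (20,3) (20,7)]:
  edge (14,7)–(15,4): clear
  edge (15,4)–(20,3): clear
  edge (20,3)–(20,7): clear
  edge (20,7)–(14,7): clear
  midpoint (39/2,17/2) outside
  → clear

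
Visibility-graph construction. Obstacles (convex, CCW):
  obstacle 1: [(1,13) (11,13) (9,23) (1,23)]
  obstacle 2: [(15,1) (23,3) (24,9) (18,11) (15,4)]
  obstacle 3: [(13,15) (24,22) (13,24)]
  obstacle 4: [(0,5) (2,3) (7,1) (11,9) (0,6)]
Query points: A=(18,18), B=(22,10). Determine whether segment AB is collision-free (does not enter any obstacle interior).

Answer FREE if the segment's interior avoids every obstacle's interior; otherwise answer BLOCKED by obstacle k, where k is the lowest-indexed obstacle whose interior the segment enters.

Obstacle 1 [(1,13) (11,13) (9,23) (1,23)]:
  edge (1,13)–(11,13): clear
  edge (11,13)–(9,23): clear
  edge (9,23)–(1,23): clear
  edge (1,23)–(1,13): clear
  midpoint (20,14) outside
  → clear
Obstacle 2 [(15,1) (23,3) (24,9) (18,11) (15,4)]:
  edge (15,1)–(23,3): clear
  edge (23,3)–(24,9): clear
  edge (24,9)–(18,11): clear
  edge (18,11)–(15,4): clear
  edge (15,4)–(15,1): clear
  midpoint (20,14) outside
  → clear
Obstacle 3 [(13,15) (24,22) (13,24)]:
  edge (13,15)–(24,22): clear
  edge (24,22)–(13,24): clear
  edge (13,24)–(13,15): clear
  midpoint (20,14) outside
  → clear
Obstacle 4 [(0,5) (2,3) (7,1) (11,9) (0,6)]:
  edge (0,5)–(2,3): clear
  edge (2,3)–(7,1): clear
  edge (7,1)–(11,9): clear
  edge (11,9)–(0,6): clear
  edge (0,6)–(0,5): clear
  midpoint (20,14) outside
  → clear

FREE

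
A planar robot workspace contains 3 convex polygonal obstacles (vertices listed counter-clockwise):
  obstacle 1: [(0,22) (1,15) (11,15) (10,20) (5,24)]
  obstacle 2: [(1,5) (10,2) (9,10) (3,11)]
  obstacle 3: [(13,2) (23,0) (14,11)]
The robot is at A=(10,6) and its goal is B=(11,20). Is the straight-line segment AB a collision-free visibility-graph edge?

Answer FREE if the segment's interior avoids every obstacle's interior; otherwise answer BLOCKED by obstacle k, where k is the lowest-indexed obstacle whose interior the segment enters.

BLOCKED by obstacle 1

Obstacle 1 [(0,22) (1,15) (11,15) (10,20) (5,24)]:
  edge (0,22)–(1,15): clear
  edge (1,15)–(11,15): crosses AB
  edge (11,15)–(10,20): crosses AB
  edge (10,20)–(5,24): clear
  edge (5,24)–(0,22): clear
  → BLOCKED
Obstacle 2 [(1,5) (10,2) (9,10) (3,11)]:
  edge (1,5)–(10,2): clear
  edge (10,2)–(9,10): clear
  edge (9,10)–(3,11): clear
  edge (3,11)–(1,5): clear
  midpoint (21/2,13) outside
  → clear
Obstacle 3 [(13,2) (23,0) (14,11)]:
  edge (13,2)–(23,0): clear
  edge (23,0)–(14,11): clear
  edge (14,11)–(13,2): clear
  midpoint (21/2,13) outside
  → clear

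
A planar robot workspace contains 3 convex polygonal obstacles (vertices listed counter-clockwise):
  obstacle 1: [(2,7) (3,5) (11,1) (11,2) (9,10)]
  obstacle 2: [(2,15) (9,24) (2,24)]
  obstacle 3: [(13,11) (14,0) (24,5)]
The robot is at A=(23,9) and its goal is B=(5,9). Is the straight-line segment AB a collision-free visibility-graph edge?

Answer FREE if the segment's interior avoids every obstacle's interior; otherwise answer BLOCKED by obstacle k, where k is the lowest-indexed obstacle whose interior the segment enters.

Obstacle 1 [(2,7) (3,5) (11,1) (11,2) (9,10)]:
  edge (2,7)–(3,5): clear
  edge (3,5)–(11,1): clear
  edge (11,1)–(11,2): clear
  edge (11,2)–(9,10): crosses AB
  edge (9,10)–(2,7): crosses AB
  → BLOCKED
Obstacle 2 [(2,15) (9,24) (2,24)]:
  edge (2,15)–(9,24): clear
  edge (9,24)–(2,24): clear
  edge (2,24)–(2,15): clear
  midpoint (14,9) outside
  → clear
Obstacle 3 [(13,11) (14,0) (24,5)]:
  edge (13,11)–(14,0): crosses AB
  edge (14,0)–(24,5): clear
  edge (24,5)–(13,11): crosses AB
  → BLOCKED

BLOCKED by obstacle 1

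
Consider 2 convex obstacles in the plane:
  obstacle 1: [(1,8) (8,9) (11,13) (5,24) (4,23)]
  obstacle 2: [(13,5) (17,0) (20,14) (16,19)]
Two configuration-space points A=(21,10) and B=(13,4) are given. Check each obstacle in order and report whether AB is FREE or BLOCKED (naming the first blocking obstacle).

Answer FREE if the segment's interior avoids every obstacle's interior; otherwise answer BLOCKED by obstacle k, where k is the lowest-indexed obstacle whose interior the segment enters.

Obstacle 1 [(1,8) (8,9) (11,13) (5,24) (4,23)]:
  edge (1,8)–(8,9): clear
  edge (8,9)–(11,13): clear
  edge (11,13)–(5,24): clear
  edge (5,24)–(4,23): clear
  edge (4,23)–(1,8): clear
  midpoint (17,7) outside
  → clear
Obstacle 2 [(13,5) (17,0) (20,14) (16,19)]:
  edge (13,5)–(17,0): crosses AB
  edge (17,0)–(20,14): crosses AB
  edge (20,14)–(16,19): clear
  edge (16,19)–(13,5): clear
  → BLOCKED

BLOCKED by obstacle 2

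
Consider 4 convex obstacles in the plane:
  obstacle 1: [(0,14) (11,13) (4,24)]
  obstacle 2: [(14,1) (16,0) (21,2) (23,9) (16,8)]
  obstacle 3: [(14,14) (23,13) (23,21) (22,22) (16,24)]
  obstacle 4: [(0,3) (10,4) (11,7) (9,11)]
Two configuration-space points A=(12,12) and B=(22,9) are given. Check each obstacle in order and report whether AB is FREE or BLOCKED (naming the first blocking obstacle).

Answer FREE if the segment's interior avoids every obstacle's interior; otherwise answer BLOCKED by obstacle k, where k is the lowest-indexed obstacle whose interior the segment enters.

FREE

Obstacle 1 [(0,14) (11,13) (4,24)]:
  edge (0,14)–(11,13): clear
  edge (11,13)–(4,24): clear
  edge (4,24)–(0,14): clear
  midpoint (17,21/2) outside
  → clear
Obstacle 2 [(14,1) (16,0) (21,2) (23,9) (16,8)]:
  edge (14,1)–(16,0): clear
  edge (16,0)–(21,2): clear
  edge (21,2)–(23,9): clear
  edge (23,9)–(16,8): clear
  edge (16,8)–(14,1): clear
  midpoint (17,21/2) outside
  → clear
Obstacle 3 [(14,14) (23,13) (23,21) (22,22) (16,24)]:
  edge (14,14)–(23,13): clear
  edge (23,13)–(23,21): clear
  edge (23,21)–(22,22): clear
  edge (22,22)–(16,24): clear
  edge (16,24)–(14,14): clear
  midpoint (17,21/2) outside
  → clear
Obstacle 4 [(0,3) (10,4) (11,7) (9,11)]:
  edge (0,3)–(10,4): clear
  edge (10,4)–(11,7): clear
  edge (11,7)–(9,11): clear
  edge (9,11)–(0,3): clear
  midpoint (17,21/2) outside
  → clear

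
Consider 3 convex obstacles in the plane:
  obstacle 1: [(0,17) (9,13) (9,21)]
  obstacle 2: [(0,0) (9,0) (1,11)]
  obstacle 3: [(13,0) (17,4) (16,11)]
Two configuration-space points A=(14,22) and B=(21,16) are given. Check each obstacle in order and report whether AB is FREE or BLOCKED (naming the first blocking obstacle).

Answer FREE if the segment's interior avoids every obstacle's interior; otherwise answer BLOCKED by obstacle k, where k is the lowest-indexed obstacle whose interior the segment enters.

FREE

Obstacle 1 [(0,17) (9,13) (9,21)]:
  edge (0,17)–(9,13): clear
  edge (9,13)–(9,21): clear
  edge (9,21)–(0,17): clear
  midpoint (35/2,19) outside
  → clear
Obstacle 2 [(0,0) (9,0) (1,11)]:
  edge (0,0)–(9,0): clear
  edge (9,0)–(1,11): clear
  edge (1,11)–(0,0): clear
  midpoint (35/2,19) outside
  → clear
Obstacle 3 [(13,0) (17,4) (16,11)]:
  edge (13,0)–(17,4): clear
  edge (17,4)–(16,11): clear
  edge (16,11)–(13,0): clear
  midpoint (35/2,19) outside
  → clear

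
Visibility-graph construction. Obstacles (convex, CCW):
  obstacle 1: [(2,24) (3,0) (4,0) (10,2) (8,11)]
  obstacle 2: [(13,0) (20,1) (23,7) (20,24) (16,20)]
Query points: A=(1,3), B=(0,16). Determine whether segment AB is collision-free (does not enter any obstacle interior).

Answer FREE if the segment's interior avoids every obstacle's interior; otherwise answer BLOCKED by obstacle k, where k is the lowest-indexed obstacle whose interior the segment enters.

Obstacle 1 [(2,24) (3,0) (4,0) (10,2) (8,11)]:
  edge (2,24)–(3,0): clear
  edge (3,0)–(4,0): clear
  edge (4,0)–(10,2): clear
  edge (10,2)–(8,11): clear
  edge (8,11)–(2,24): clear
  midpoint (1/2,19/2) outside
  → clear
Obstacle 2 [(13,0) (20,1) (23,7) (20,24) (16,20)]:
  edge (13,0)–(20,1): clear
  edge (20,1)–(23,7): clear
  edge (23,7)–(20,24): clear
  edge (20,24)–(16,20): clear
  edge (16,20)–(13,0): clear
  midpoint (1/2,19/2) outside
  → clear

FREE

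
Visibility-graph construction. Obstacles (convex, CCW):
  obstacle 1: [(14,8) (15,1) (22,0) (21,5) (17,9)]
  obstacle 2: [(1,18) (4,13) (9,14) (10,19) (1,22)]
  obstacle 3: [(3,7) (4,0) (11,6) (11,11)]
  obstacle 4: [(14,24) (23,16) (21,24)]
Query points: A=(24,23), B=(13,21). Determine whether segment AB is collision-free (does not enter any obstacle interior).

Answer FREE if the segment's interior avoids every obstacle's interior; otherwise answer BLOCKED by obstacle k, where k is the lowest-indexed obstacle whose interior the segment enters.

Obstacle 1 [(14,8) (15,1) (22,0) (21,5) (17,9)]:
  edge (14,8)–(15,1): clear
  edge (15,1)–(22,0): clear
  edge (22,0)–(21,5): clear
  edge (21,5)–(17,9): clear
  edge (17,9)–(14,8): clear
  midpoint (37/2,22) outside
  → clear
Obstacle 2 [(1,18) (4,13) (9,14) (10,19) (1,22)]:
  edge (1,18)–(4,13): clear
  edge (4,13)–(9,14): clear
  edge (9,14)–(10,19): clear
  edge (10,19)–(1,22): clear
  edge (1,22)–(1,18): clear
  midpoint (37/2,22) outside
  → clear
Obstacle 3 [(3,7) (4,0) (11,6) (11,11)]:
  edge (3,7)–(4,0): clear
  edge (4,0)–(11,6): clear
  edge (11,6)–(11,11): clear
  edge (11,11)–(3,7): clear
  midpoint (37/2,22) outside
  → clear
Obstacle 4 [(14,24) (23,16) (21,24)]:
  edge (14,24)–(23,16): crosses AB
  edge (23,16)–(21,24): crosses AB
  edge (21,24)–(14,24): clear
  → BLOCKED

BLOCKED by obstacle 4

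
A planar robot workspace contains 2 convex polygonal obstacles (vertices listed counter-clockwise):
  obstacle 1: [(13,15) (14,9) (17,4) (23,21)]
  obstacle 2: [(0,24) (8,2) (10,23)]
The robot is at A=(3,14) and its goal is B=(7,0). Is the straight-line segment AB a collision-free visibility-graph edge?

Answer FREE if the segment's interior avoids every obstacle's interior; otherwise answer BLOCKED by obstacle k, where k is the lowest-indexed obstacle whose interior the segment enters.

Obstacle 1 [(13,15) (14,9) (17,4) (23,21)]:
  edge (13,15)–(14,9): clear
  edge (14,9)–(17,4): clear
  edge (17,4)–(23,21): clear
  edge (23,21)–(13,15): clear
  midpoint (5,7) outside
  → clear
Obstacle 2 [(0,24) (8,2) (10,23)]:
  edge (0,24)–(8,2): clear
  edge (8,2)–(10,23): clear
  edge (10,23)–(0,24): clear
  midpoint (5,7) outside
  → clear

FREE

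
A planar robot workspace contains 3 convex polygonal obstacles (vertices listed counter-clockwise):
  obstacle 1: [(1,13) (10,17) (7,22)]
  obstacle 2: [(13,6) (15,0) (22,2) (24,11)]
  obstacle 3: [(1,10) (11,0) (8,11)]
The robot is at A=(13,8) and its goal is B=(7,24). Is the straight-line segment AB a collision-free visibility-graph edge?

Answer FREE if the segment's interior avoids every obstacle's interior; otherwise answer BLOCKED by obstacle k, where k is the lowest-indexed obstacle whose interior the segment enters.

Obstacle 1 [(1,13) (10,17) (7,22)]:
  edge (1,13)–(10,17): crosses AB
  edge (10,17)–(7,22): crosses AB
  edge (7,22)–(1,13): clear
  → BLOCKED
Obstacle 2 [(13,6) (15,0) (22,2) (24,11)]:
  edge (13,6)–(15,0): clear
  edge (15,0)–(22,2): clear
  edge (22,2)–(24,11): clear
  edge (24,11)–(13,6): clear
  midpoint (10,16) outside
  → clear
Obstacle 3 [(1,10) (11,0) (8,11)]:
  edge (1,10)–(11,0): clear
  edge (11,0)–(8,11): clear
  edge (8,11)–(1,10): clear
  midpoint (10,16) outside
  → clear

BLOCKED by obstacle 1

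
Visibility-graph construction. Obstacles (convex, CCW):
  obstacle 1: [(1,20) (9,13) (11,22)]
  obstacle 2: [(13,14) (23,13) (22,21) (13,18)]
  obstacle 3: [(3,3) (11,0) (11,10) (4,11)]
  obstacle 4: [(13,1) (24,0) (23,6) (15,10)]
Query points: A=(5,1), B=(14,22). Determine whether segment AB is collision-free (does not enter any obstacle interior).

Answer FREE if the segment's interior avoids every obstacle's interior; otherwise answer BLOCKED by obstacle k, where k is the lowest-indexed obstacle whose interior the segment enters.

BLOCKED by obstacle 3

Obstacle 1 [(1,20) (9,13) (11,22)]:
  edge (1,20)–(9,13): clear
  edge (9,13)–(11,22): clear
  edge (11,22)–(1,20): clear
  midpoint (19/2,23/2) outside
  → clear
Obstacle 2 [(13,14) (23,13) (22,21) (13,18)]:
  edge (13,14)–(23,13): clear
  edge (23,13)–(22,21): clear
  edge (22,21)–(13,18): clear
  edge (13,18)–(13,14): clear
  midpoint (19/2,23/2) outside
  → clear
Obstacle 3 [(3,3) (11,0) (11,10) (4,11)]:
  edge (3,3)–(11,0): crosses AB
  edge (11,0)–(11,10): clear
  edge (11,10)–(4,11): crosses AB
  edge (4,11)–(3,3): clear
  → BLOCKED
Obstacle 4 [(13,1) (24,0) (23,6) (15,10)]:
  edge (13,1)–(24,0): clear
  edge (24,0)–(23,6): clear
  edge (23,6)–(15,10): clear
  edge (15,10)–(13,1): clear
  midpoint (19/2,23/2) outside
  → clear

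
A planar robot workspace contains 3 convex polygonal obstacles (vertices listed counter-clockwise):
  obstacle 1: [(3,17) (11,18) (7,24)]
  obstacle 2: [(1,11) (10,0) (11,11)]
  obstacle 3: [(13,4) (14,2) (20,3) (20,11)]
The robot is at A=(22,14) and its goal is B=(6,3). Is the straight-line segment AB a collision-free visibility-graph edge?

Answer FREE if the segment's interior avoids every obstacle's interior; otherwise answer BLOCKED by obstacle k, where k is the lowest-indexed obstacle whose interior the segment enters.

Obstacle 1 [(3,17) (11,18) (7,24)]:
  edge (3,17)–(11,18): clear
  edge (11,18)–(7,24): clear
  edge (7,24)–(3,17): clear
  midpoint (14,17/2) outside
  → clear
Obstacle 2 [(1,11) (10,0) (11,11)]:
  edge (1,11)–(10,0): crosses AB
  edge (10,0)–(11,11): crosses AB
  edge (11,11)–(1,11): clear
  → BLOCKED
Obstacle 3 [(13,4) (14,2) (20,3) (20,11)]:
  edge (13,4)–(14,2): clear
  edge (14,2)–(20,3): clear
  edge (20,3)–(20,11): clear
  edge (20,11)–(13,4): clear
  midpoint (14,17/2) outside
  → clear

BLOCKED by obstacle 2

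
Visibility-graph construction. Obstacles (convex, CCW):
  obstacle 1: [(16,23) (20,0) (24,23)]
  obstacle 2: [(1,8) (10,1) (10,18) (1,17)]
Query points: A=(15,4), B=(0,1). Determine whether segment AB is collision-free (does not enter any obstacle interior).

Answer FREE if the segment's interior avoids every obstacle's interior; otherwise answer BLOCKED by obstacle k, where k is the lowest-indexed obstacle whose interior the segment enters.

Obstacle 1 [(16,23) (20,0) (24,23)]:
  edge (16,23)–(20,0): clear
  edge (20,0)–(24,23): clear
  edge (24,23)–(16,23): clear
  midpoint (15/2,5/2) outside
  → clear
Obstacle 2 [(1,8) (10,1) (10,18) (1,17)]:
  edge (1,8)–(10,1): crosses AB
  edge (10,1)–(10,18): crosses AB
  edge (10,18)–(1,17): clear
  edge (1,17)–(1,8): clear
  → BLOCKED

BLOCKED by obstacle 2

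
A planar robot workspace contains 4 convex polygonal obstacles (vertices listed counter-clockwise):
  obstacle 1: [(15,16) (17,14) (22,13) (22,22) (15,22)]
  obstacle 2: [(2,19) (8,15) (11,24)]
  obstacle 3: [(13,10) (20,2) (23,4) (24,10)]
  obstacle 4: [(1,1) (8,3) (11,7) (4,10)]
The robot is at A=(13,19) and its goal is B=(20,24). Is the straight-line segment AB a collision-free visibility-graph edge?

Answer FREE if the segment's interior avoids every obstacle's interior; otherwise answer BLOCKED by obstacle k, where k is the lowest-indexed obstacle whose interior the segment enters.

Obstacle 1 [(15,16) (17,14) (22,13) (22,22) (15,22)]:
  edge (15,16)–(17,14): clear
  edge (17,14)–(22,13): clear
  edge (22,13)–(22,22): clear
  edge (22,22)–(15,22): crosses AB
  edge (15,22)–(15,16): crosses AB
  → BLOCKED
Obstacle 2 [(2,19) (8,15) (11,24)]:
  edge (2,19)–(8,15): clear
  edge (8,15)–(11,24): clear
  edge (11,24)–(2,19): clear
  midpoint (33/2,43/2) outside
  → clear
Obstacle 3 [(13,10) (20,2) (23,4) (24,10)]:
  edge (13,10)–(20,2): clear
  edge (20,2)–(23,4): clear
  edge (23,4)–(24,10): clear
  edge (24,10)–(13,10): clear
  midpoint (33/2,43/2) outside
  → clear
Obstacle 4 [(1,1) (8,3) (11,7) (4,10)]:
  edge (1,1)–(8,3): clear
  edge (8,3)–(11,7): clear
  edge (11,7)–(4,10): clear
  edge (4,10)–(1,1): clear
  midpoint (33/2,43/2) outside
  → clear

BLOCKED by obstacle 1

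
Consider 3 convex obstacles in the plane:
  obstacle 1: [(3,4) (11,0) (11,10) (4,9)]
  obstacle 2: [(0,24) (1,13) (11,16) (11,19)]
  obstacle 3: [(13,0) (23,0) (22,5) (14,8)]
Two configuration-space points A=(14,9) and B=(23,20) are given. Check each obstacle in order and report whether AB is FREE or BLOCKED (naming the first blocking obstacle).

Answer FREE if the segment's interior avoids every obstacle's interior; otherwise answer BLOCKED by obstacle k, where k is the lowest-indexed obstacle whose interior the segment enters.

Obstacle 1 [(3,4) (11,0) (11,10) (4,9)]:
  edge (3,4)–(11,0): clear
  edge (11,0)–(11,10): clear
  edge (11,10)–(4,9): clear
  edge (4,9)–(3,4): clear
  midpoint (37/2,29/2) outside
  → clear
Obstacle 2 [(0,24) (1,13) (11,16) (11,19)]:
  edge (0,24)–(1,13): clear
  edge (1,13)–(11,16): clear
  edge (11,16)–(11,19): clear
  edge (11,19)–(0,24): clear
  midpoint (37/2,29/2) outside
  → clear
Obstacle 3 [(13,0) (23,0) (22,5) (14,8)]:
  edge (13,0)–(23,0): clear
  edge (23,0)–(22,5): clear
  edge (22,5)–(14,8): clear
  edge (14,8)–(13,0): clear
  midpoint (37/2,29/2) outside
  → clear

FREE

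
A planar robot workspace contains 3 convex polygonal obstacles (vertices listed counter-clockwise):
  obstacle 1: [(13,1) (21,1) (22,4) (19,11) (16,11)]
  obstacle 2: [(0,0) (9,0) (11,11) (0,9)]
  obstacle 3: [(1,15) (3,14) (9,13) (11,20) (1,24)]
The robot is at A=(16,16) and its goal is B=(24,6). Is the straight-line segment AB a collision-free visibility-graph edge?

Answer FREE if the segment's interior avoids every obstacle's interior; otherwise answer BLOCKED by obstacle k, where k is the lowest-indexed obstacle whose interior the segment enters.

Obstacle 1 [(13,1) (21,1) (22,4) (19,11) (16,11)]:
  edge (13,1)–(21,1): clear
  edge (21,1)–(22,4): clear
  edge (22,4)–(19,11): clear
  edge (19,11)–(16,11): clear
  edge (16,11)–(13,1): clear
  midpoint (20,11) outside
  → clear
Obstacle 2 [(0,0) (9,0) (11,11) (0,9)]:
  edge (0,0)–(9,0): clear
  edge (9,0)–(11,11): clear
  edge (11,11)–(0,9): clear
  edge (0,9)–(0,0): clear
  midpoint (20,11) outside
  → clear
Obstacle 3 [(1,15) (3,14) (9,13) (11,20) (1,24)]:
  edge (1,15)–(3,14): clear
  edge (3,14)–(9,13): clear
  edge (9,13)–(11,20): clear
  edge (11,20)–(1,24): clear
  edge (1,24)–(1,15): clear
  midpoint (20,11) outside
  → clear

FREE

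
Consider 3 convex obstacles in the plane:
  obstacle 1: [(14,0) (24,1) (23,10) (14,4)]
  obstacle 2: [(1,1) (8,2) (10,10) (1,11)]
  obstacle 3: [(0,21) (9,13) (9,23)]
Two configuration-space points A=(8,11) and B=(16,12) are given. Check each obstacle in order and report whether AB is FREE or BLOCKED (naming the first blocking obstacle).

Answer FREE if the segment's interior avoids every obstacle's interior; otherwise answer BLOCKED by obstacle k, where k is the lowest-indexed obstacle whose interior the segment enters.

Obstacle 1 [(14,0) (24,1) (23,10) (14,4)]:
  edge (14,0)–(24,1): clear
  edge (24,1)–(23,10): clear
  edge (23,10)–(14,4): clear
  edge (14,4)–(14,0): clear
  midpoint (12,23/2) outside
  → clear
Obstacle 2 [(1,1) (8,2) (10,10) (1,11)]:
  edge (1,1)–(8,2): clear
  edge (8,2)–(10,10): clear
  edge (10,10)–(1,11): clear
  edge (1,11)–(1,1): clear
  midpoint (12,23/2) outside
  → clear
Obstacle 3 [(0,21) (9,13) (9,23)]:
  edge (0,21)–(9,13): clear
  edge (9,13)–(9,23): clear
  edge (9,23)–(0,21): clear
  midpoint (12,23/2) outside
  → clear

FREE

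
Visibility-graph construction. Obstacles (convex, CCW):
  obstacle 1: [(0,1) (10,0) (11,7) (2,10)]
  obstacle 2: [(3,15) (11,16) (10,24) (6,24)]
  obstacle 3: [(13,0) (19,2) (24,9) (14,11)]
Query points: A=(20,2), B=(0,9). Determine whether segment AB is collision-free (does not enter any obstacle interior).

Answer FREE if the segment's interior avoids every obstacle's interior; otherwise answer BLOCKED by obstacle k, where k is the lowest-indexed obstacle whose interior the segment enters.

BLOCKED by obstacle 1

Obstacle 1 [(0,1) (10,0) (11,7) (2,10)]:
  edge (0,1)–(10,0): clear
  edge (10,0)–(11,7): crosses AB
  edge (11,7)–(2,10): clear
  edge (2,10)–(0,1): crosses AB
  → BLOCKED
Obstacle 2 [(3,15) (11,16) (10,24) (6,24)]:
  edge (3,15)–(11,16): clear
  edge (11,16)–(10,24): clear
  edge (10,24)–(6,24): clear
  edge (6,24)–(3,15): clear
  midpoint (10,11/2) outside
  → clear
Obstacle 3 [(13,0) (19,2) (24,9) (14,11)]:
  edge (13,0)–(19,2): clear
  edge (19,2)–(24,9): crosses AB
  edge (24,9)–(14,11): clear
  edge (14,11)–(13,0): crosses AB
  → BLOCKED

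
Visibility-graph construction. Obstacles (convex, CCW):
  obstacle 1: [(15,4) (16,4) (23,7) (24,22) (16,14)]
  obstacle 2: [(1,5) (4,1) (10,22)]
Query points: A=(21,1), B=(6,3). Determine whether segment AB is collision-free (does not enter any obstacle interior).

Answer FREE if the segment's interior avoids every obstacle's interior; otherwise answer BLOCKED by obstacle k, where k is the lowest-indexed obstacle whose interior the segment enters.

FREE

Obstacle 1 [(15,4) (16,4) (23,7) (24,22) (16,14)]:
  edge (15,4)–(16,4): clear
  edge (16,4)–(23,7): clear
  edge (23,7)–(24,22): clear
  edge (24,22)–(16,14): clear
  edge (16,14)–(15,4): clear
  midpoint (27/2,2) outside
  → clear
Obstacle 2 [(1,5) (4,1) (10,22)]:
  edge (1,5)–(4,1): clear
  edge (4,1)–(10,22): clear
  edge (10,22)–(1,5): clear
  midpoint (27/2,2) outside
  → clear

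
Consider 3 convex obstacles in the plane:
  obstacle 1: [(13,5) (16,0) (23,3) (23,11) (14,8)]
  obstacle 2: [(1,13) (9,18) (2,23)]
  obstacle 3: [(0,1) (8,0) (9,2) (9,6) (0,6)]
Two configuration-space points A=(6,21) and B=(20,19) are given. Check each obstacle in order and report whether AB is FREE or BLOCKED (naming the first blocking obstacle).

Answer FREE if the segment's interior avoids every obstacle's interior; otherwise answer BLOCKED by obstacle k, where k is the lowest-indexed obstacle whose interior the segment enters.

FREE

Obstacle 1 [(13,5) (16,0) (23,3) (23,11) (14,8)]:
  edge (13,5)–(16,0): clear
  edge (16,0)–(23,3): clear
  edge (23,3)–(23,11): clear
  edge (23,11)–(14,8): clear
  edge (14,8)–(13,5): clear
  midpoint (13,20) outside
  → clear
Obstacle 2 [(1,13) (9,18) (2,23)]:
  edge (1,13)–(9,18): clear
  edge (9,18)–(2,23): clear
  edge (2,23)–(1,13): clear
  midpoint (13,20) outside
  → clear
Obstacle 3 [(0,1) (8,0) (9,2) (9,6) (0,6)]:
  edge (0,1)–(8,0): clear
  edge (8,0)–(9,2): clear
  edge (9,2)–(9,6): clear
  edge (9,6)–(0,6): clear
  edge (0,6)–(0,1): clear
  midpoint (13,20) outside
  → clear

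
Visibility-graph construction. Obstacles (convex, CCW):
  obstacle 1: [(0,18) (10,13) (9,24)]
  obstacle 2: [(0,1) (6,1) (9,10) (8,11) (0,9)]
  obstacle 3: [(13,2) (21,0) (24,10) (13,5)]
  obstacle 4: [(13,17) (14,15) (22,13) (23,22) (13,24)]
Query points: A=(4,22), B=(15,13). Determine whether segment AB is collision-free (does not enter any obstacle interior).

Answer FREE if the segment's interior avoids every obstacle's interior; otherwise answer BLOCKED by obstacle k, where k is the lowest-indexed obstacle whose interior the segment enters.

BLOCKED by obstacle 1

Obstacle 1 [(0,18) (10,13) (9,24)]:
  edge (0,18)–(10,13): clear
  edge (10,13)–(9,24): crosses AB
  edge (9,24)–(0,18): crosses AB
  → BLOCKED
Obstacle 2 [(0,1) (6,1) (9,10) (8,11) (0,9)]:
  edge (0,1)–(6,1): clear
  edge (6,1)–(9,10): clear
  edge (9,10)–(8,11): clear
  edge (8,11)–(0,9): clear
  edge (0,9)–(0,1): clear
  midpoint (19/2,35/2) outside
  → clear
Obstacle 3 [(13,2) (21,0) (24,10) (13,5)]:
  edge (13,2)–(21,0): clear
  edge (21,0)–(24,10): clear
  edge (24,10)–(13,5): clear
  edge (13,5)–(13,2): clear
  midpoint (19/2,35/2) outside
  → clear
Obstacle 4 [(13,17) (14,15) (22,13) (23,22) (13,24)]:
  edge (13,17)–(14,15): clear
  edge (14,15)–(22,13): clear
  edge (22,13)–(23,22): clear
  edge (23,22)–(13,24): clear
  edge (13,24)–(13,17): clear
  midpoint (19/2,35/2) outside
  → clear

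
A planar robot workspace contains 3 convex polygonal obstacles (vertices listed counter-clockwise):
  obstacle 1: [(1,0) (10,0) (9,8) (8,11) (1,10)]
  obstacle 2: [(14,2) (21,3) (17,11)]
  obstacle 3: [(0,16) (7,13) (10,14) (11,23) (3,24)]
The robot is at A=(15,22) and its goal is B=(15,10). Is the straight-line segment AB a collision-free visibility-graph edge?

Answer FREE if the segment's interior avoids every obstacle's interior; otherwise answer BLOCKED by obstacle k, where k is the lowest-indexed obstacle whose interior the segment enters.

FREE

Obstacle 1 [(1,0) (10,0) (9,8) (8,11) (1,10)]:
  edge (1,0)–(10,0): clear
  edge (10,0)–(9,8): clear
  edge (9,8)–(8,11): clear
  edge (8,11)–(1,10): clear
  edge (1,10)–(1,0): clear
  midpoint (15,16) outside
  → clear
Obstacle 2 [(14,2) (21,3) (17,11)]:
  edge (14,2)–(21,3): clear
  edge (21,3)–(17,11): clear
  edge (17,11)–(14,2): clear
  midpoint (15,16) outside
  → clear
Obstacle 3 [(0,16) (7,13) (10,14) (11,23) (3,24)]:
  edge (0,16)–(7,13): clear
  edge (7,13)–(10,14): clear
  edge (10,14)–(11,23): clear
  edge (11,23)–(3,24): clear
  edge (3,24)–(0,16): clear
  midpoint (15,16) outside
  → clear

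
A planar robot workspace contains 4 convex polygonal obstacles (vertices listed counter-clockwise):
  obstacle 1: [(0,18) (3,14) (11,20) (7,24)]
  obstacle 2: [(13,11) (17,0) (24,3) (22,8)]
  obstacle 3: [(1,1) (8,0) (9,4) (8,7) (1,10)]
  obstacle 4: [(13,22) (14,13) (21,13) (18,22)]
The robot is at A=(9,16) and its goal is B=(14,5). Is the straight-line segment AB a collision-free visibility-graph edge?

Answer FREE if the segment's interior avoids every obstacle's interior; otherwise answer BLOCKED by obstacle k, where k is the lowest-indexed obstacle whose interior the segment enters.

FREE

Obstacle 1 [(0,18) (3,14) (11,20) (7,24)]:
  edge (0,18)–(3,14): clear
  edge (3,14)–(11,20): clear
  edge (11,20)–(7,24): clear
  edge (7,24)–(0,18): clear
  midpoint (23/2,21/2) outside
  → clear
Obstacle 2 [(13,11) (17,0) (24,3) (22,8)]:
  edge (13,11)–(17,0): clear
  edge (17,0)–(24,3): clear
  edge (24,3)–(22,8): clear
  edge (22,8)–(13,11): clear
  midpoint (23/2,21/2) outside
  → clear
Obstacle 3 [(1,1) (8,0) (9,4) (8,7) (1,10)]:
  edge (1,1)–(8,0): clear
  edge (8,0)–(9,4): clear
  edge (9,4)–(8,7): clear
  edge (8,7)–(1,10): clear
  edge (1,10)–(1,1): clear
  midpoint (23/2,21/2) outside
  → clear
Obstacle 4 [(13,22) (14,13) (21,13) (18,22)]:
  edge (13,22)–(14,13): clear
  edge (14,13)–(21,13): clear
  edge (21,13)–(18,22): clear
  edge (18,22)–(13,22): clear
  midpoint (23/2,21/2) outside
  → clear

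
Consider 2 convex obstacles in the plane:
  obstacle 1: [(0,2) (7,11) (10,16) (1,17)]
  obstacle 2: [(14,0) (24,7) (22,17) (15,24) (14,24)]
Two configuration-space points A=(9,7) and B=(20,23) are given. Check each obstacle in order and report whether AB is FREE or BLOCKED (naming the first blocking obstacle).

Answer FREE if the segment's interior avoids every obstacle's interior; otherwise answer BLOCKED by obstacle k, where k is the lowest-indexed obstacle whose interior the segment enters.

Obstacle 1 [(0,2) (7,11) (10,16) (1,17)]:
  edge (0,2)–(7,11): clear
  edge (7,11)–(10,16): clear
  edge (10,16)–(1,17): clear
  edge (1,17)–(0,2): clear
  midpoint (29/2,15) outside
  → clear
Obstacle 2 [(14,0) (24,7) (22,17) (15,24) (14,24)]:
  edge (14,0)–(24,7): clear
  edge (24,7)–(22,17): clear
  edge (22,17)–(15,24): crosses AB
  edge (15,24)–(14,24): clear
  edge (14,24)–(14,0): crosses AB
  → BLOCKED

BLOCKED by obstacle 2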